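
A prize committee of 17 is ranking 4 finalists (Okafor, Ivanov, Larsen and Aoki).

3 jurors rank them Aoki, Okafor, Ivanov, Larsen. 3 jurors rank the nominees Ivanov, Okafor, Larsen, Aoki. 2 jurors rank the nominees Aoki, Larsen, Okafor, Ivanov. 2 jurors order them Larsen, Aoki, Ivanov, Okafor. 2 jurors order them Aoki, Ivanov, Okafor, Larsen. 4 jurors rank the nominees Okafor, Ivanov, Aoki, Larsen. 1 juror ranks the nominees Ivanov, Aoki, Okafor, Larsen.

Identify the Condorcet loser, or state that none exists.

Pairwise majorities:
Okafor vs Ivanov: Okafor preferred on 3+2+4 = 9 ballots; Okafor wins 9–8.
Okafor vs Larsen: Okafor wins 13–4.
Okafor vs Aoki: Aoki, 10–7.
Ivanov vs Larsen: 13 to 4, Ivanov.
Ivanov vs Aoki: Ivanov is ranked higher on 3+4+1 = 8 ballots, Aoki on 9. Aoki wins 9–8.
Larsen vs Aoki: Aoki, 12–5.
Only Larsen has no wins; Larsen is the Condorcet loser.

Larsen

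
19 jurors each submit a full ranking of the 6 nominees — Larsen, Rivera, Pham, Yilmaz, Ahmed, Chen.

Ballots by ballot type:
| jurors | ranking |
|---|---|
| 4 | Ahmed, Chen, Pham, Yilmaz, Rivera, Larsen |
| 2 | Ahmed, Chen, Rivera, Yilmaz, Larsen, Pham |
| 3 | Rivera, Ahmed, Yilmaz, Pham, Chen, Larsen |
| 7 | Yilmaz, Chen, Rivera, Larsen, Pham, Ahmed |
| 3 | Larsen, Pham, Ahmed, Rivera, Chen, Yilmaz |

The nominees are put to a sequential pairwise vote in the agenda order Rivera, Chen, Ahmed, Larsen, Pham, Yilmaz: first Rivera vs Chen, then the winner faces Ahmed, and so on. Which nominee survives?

Yilmaz

Round 1: Rivera vs Chen — 6–13, Chen advances.
Round 2: Chen vs Ahmed — 7–12, Ahmed advances.
Round 3: Ahmed vs Larsen — 9–10, Larsen advances.
Round 4: Larsen vs Pham — 12–7, Larsen advances.
Round 5: Larsen vs Yilmaz — 3–16, Yilmaz advances.
The agenda winner is Yilmaz.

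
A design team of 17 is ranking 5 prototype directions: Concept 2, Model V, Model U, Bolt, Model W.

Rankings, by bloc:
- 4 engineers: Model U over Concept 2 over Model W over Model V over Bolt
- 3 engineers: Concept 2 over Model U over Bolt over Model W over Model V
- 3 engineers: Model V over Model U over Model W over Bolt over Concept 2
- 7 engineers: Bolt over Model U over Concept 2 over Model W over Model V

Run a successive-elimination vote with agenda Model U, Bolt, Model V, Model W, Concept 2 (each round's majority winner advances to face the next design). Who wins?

Round 1: Model U vs Bolt — 10–7, Model U advances.
Round 2: Model U vs Model V — 14–3, Model U advances.
Round 3: Model U vs Model W — 17–0, Model U advances.
Round 4: Model U vs Concept 2 — 14–3, Model U advances.
Model U survives the agenda.

Model U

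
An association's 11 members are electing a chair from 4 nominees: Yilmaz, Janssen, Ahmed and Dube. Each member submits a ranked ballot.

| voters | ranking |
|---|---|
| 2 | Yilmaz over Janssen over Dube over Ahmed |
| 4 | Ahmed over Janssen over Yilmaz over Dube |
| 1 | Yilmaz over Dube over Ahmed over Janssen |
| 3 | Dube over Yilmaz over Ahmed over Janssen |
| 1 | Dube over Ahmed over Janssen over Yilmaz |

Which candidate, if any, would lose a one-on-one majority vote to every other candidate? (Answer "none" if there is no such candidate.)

none

Head-to-head results (11 voters):
Yilmaz vs Janssen: Yilmaz wins 6–5.
Yilmaz vs Ahmed: Yilmaz is ranked higher on 2+1+3 = 6 ballots, Ahmed on 5. Yilmaz wins 6–5.
Yilmaz vs Dube: Yilmaz preferred on 2+4+1 = 7 ballots; Yilmaz wins 7–4.
Janssen–Ahmed: Ahmed 9–2.
Janssen vs Dube: Janssen, 6–5.
Ahmed–Dube: Dube 7–4.
Every candidate wins at least one matchup (Yilmaz beats Janssen; Janssen beats Dube; Ahmed beats Janssen; Dube beats Ahmed), so there is no Condorcet loser.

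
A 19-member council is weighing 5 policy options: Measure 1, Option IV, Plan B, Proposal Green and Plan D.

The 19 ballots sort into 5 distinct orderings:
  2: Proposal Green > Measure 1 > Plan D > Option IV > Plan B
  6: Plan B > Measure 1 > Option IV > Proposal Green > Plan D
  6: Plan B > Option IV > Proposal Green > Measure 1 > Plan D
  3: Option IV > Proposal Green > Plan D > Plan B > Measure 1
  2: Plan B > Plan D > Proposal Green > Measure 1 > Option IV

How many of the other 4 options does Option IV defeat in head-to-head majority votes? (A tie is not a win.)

2

Option IV against each rival (19 council members):
Option IV vs Measure 1: 9 to 10, Measure 1.
Option IV vs Plan B: Plan B, 14–5.
Option IV vs Proposal Green: 6+6+3 = 15 for Option IV, 4 for Proposal Green — Option IV by 15–4.
Option IV–Plan D: Option IV 15–4.
Option IV beats Proposal Green, Plan D; loses to Measure 1, Plan B — 2 pairwise wins.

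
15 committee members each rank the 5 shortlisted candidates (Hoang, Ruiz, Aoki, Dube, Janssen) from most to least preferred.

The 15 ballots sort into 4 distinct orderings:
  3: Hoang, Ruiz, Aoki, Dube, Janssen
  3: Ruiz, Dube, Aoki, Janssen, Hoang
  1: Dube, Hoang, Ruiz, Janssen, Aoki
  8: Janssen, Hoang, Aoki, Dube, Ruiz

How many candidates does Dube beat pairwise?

Dube against each rival (15 committee members):
Dube vs Hoang: Hoang wins 11–4.
Dube vs Ruiz: Dube is ranked higher on 1+8 = 9 ballots, Ruiz on 6. Dube wins 9–6.
Dube vs Aoki: Dube preferred on 3+1 = 4 ballots; Aoki wins 11–4.
Dube vs Janssen: Janssen, 8–7.
Dube beats Ruiz; loses to Hoang, Aoki, Janssen — 1 pairwise win.

1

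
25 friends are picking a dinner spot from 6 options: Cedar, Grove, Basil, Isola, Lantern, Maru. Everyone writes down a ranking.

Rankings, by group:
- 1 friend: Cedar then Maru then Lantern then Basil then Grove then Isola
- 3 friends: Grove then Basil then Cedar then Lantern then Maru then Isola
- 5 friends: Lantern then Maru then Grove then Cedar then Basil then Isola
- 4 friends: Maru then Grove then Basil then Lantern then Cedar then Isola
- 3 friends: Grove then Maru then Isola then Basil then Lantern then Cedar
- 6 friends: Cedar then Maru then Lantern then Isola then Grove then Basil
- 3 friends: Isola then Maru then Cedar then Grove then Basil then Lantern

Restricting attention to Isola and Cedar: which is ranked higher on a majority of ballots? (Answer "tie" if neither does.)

Cedar

Ballots ranking Isola above Cedar: 3 + 3 = 6.
Ballots ranking Cedar above Isola: 25 − 6 = 19.
Cedar wins the head-to-head 19–6.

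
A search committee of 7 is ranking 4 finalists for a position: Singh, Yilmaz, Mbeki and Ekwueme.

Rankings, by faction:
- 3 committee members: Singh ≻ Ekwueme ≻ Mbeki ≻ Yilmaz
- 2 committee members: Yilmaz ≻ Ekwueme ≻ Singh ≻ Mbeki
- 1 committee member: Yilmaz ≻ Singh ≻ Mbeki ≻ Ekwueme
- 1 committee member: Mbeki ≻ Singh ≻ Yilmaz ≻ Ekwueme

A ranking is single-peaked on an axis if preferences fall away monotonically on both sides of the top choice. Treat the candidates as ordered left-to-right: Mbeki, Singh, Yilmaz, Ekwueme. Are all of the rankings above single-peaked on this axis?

Axis positions: Mbeki=1, Singh=2, Yilmaz=3, Ekwueme=4.
Faction 1: ranking walks positions 2-4-1-3; Ekwueme is ranked above Yilmaz even though Yilmaz lies between Ekwueme and the peak Singh on the axis — preferences dip and rise again. Not single-peaked.
Faction 2 (peak Yilmaz at position 3): ranking walks positions 3-4-2-1, expanding outward from the peak — single-peaked.
Faction 3 (peak Yilmaz at position 3): ranking walks positions 3-2-1-4, expanding outward from the peak — single-peaked.
Faction 4 (peak Mbeki at position 1): ranking walks positions 1-2-3-4, expanding outward from the peak — single-peaked.
Faction 1 violates single-peakedness, so the profile is not single-peaked on this axis.

no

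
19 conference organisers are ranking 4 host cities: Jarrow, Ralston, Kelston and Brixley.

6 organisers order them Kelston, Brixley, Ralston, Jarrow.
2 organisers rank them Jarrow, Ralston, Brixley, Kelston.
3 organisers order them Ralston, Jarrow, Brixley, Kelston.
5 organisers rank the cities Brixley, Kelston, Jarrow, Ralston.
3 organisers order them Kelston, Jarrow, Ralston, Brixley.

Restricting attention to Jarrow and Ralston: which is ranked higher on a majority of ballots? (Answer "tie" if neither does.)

Ballots ranking Jarrow above Ralston: 2 + 5 + 3 = 10.
Ballots ranking Ralston above Jarrow: 19 − 10 = 9.
Jarrow wins the head-to-head 10–9.

Jarrow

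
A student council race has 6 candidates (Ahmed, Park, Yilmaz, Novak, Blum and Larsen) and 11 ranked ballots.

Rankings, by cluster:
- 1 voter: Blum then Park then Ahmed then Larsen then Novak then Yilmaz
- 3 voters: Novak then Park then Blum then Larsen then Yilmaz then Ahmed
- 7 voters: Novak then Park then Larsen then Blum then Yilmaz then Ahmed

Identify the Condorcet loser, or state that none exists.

Ahmed

Pairwise majorities:
Ahmed vs Park: Ahmed is ranked higher on 0 ballots, Park on 11. Park wins 11–0.
Ahmed vs Yilmaz: 1 for Ahmed, 10 for Yilmaz — Yilmaz by 10–1.
Ahmed–Novak: Novak 10–1.
Ahmed vs Blum: Ahmed preferred on 0 ballots; Blum wins 11–0.
Ahmed vs Larsen: Larsen wins 10–1.
Park vs Yilmaz: Park, 11–0.
Park vs Novak: 1 for Park, 10 for Novak — Novak by 10–1.
Park vs Blum: 3+7 = 10 for Park, 1 for Blum — Park by 10–1.
Park vs Larsen: Park wins 11–0.
Yilmaz–Novak: Novak 11–0.
Yilmaz vs Blum: 0 for Yilmaz, 11 for Blum — Blum by 11–0.
Yilmaz vs Larsen: Yilmaz is ranked higher on 0 ballots, Larsen on 11. Larsen wins 11–0.
Novak–Blum: Novak 10–1.
Novak vs Larsen: Novak wins 10–1.
Blum vs Larsen: Blum preferred on 1+3 = 4 ballots; Larsen wins 7–4.
Ahmed loses to every other candidate — it is the Condorcet loser.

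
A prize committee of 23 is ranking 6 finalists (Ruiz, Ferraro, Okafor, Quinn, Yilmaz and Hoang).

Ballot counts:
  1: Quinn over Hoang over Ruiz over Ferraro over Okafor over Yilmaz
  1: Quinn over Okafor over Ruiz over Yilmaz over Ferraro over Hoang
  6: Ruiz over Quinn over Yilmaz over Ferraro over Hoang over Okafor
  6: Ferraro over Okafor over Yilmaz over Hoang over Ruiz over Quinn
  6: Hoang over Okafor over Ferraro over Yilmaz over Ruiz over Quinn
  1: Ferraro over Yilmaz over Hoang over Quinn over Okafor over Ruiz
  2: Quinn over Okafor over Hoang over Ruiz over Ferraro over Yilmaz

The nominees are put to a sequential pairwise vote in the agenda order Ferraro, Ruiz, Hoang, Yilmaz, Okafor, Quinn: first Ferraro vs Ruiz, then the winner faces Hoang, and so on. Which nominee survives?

Round 1: Ferraro vs Ruiz — 13–10, Ferraro advances.
Round 2: Ferraro vs Hoang — 14–9, Ferraro advances.
Round 3: Ferraro vs Yilmaz — 16–7, Ferraro advances.
Round 4: Ferraro vs Okafor — 14–9, Ferraro advances.
Round 5: Ferraro vs Quinn — 13–10, Ferraro advances.
Ferraro survives the agenda.

Ferraro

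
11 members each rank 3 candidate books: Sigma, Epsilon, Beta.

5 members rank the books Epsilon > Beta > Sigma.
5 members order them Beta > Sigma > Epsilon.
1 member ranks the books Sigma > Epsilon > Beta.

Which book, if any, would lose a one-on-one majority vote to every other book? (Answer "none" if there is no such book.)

none

Head-to-head results (11 members):
Sigma vs Epsilon: Sigma wins 6–5.
Sigma vs Beta: 1 to 10, Beta.
Epsilon vs Beta: 5+1 = 6 for Epsilon, 5 for Beta — Epsilon by 6–5.
Every book wins at least one matchup (Sigma beats Epsilon; Epsilon beats Beta; Beta beats Sigma), so there is no Condorcet loser.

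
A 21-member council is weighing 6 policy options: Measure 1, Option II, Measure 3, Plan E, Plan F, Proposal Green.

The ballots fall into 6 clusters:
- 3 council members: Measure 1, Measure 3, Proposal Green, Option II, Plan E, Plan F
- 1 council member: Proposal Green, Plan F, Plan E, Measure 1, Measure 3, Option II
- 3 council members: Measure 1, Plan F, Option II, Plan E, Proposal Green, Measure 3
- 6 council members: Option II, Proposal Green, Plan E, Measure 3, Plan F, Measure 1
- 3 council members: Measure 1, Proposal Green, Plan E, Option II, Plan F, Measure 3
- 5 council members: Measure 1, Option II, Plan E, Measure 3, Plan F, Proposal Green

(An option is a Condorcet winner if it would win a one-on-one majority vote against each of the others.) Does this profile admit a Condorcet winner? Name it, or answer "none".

Measure 1

Head-to-head results (21 council members):
Measure 1 vs Option II: 3+1+3+3+5 = 15 for Measure 1, 6 for Option II — Measure 1 by 15–6.
Measure 1 vs Measure 3: Measure 1 preferred on 3+1+3+3+5 = 15 ballots; Measure 1 wins 15–6.
Measure 1 vs Plan E: Measure 1 preferred on 3+3+3+5 = 14 ballots; Measure 1 wins 14–7.
Measure 1 vs Plan F: 14 to 7, Measure 1.
Measure 1 vs Proposal Green: 14 to 7, Measure 1.
Option II vs Measure 3: 3+6+3+5 = 17 for Option II, 4 for Measure 3 — Option II by 17–4.
Option II vs Plan E: 3+3+6+5 = 17 for Option II, 4 for Plan E — Option II by 17–4.
Option II vs Plan F: 17 to 4, Option II.
Option II vs Proposal Green: Option II is ranked higher on 3+6+5 = 14 ballots, Proposal Green on 7. Option II wins 14–7.
Measure 3 vs Plan E: 3 to 18, Plan E.
Measure 3 vs Plan F: Measure 3 is ranked higher on 3+6+5 = 14 ballots, Plan F on 7. Measure 3 wins 14–7.
Measure 3 vs Proposal Green: Measure 3 preferred on 3+5 = 8 ballots; Proposal Green wins 13–8.
Plan E vs Plan F: Plan E is ranked higher on 3+6+3+5 = 17 ballots, Plan F on 4. Plan E wins 17–4.
Plan E vs Proposal Green: Plan E preferred on 3+5 = 8 ballots; Proposal Green wins 13–8.
Plan F vs Proposal Green: Plan F preferred on 3+5 = 8 ballots; Proposal Green wins 13–8.
Measure 1 defeats every rival head-to-head and is the Condorcet winner.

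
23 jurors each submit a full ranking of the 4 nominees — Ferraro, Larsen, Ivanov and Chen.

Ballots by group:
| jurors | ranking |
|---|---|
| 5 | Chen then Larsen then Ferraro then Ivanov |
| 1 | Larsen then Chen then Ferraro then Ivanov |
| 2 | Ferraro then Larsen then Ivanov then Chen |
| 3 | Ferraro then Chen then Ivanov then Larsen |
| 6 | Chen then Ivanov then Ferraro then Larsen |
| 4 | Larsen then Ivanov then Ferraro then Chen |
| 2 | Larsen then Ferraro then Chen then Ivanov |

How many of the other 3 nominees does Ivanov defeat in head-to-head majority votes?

Ivanov against each rival (23 jurors):
Ivanov vs Ferraro: Ferraro, 13–10.
Ivanov vs Larsen: 3+6 = 9 for Ivanov, 14 for Larsen — Larsen by 14–9.
Ivanov vs Chen: 2+4 = 6 for Ivanov, 17 for Chen — Chen by 17–6.
Ivanov beats no one; loses to Ferraro, Larsen, Chen — 0 pairwise wins.

0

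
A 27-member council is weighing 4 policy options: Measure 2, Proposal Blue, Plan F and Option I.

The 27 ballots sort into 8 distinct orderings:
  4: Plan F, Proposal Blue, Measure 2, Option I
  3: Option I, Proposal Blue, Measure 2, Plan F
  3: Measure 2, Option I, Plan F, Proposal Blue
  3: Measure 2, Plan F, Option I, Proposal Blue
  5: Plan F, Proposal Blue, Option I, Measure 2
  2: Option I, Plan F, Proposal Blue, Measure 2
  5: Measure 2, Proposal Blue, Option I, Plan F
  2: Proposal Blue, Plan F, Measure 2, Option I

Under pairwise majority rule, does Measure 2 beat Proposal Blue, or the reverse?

Ballots ranking Measure 2 above Proposal Blue: 3 + 3 + 5 = 11.
Ballots ranking Proposal Blue above Measure 2: 27 − 11 = 16.
Proposal Blue wins the head-to-head 16–11.

Proposal Blue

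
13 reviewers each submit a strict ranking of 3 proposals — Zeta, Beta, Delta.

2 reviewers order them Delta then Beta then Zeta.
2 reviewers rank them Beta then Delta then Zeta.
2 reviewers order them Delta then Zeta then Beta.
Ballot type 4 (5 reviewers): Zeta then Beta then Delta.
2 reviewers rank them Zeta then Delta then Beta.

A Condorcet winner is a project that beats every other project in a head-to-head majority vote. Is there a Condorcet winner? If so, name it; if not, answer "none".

Check each pair by majority over 13 ballots:
Zeta–Beta: Zeta 9–4.
Zeta vs Delta: Zeta wins 7–6.
Beta–Delta: Beta 7–6.
Zeta beats each of Beta, Delta — Zeta is the Condorcet winner.

Zeta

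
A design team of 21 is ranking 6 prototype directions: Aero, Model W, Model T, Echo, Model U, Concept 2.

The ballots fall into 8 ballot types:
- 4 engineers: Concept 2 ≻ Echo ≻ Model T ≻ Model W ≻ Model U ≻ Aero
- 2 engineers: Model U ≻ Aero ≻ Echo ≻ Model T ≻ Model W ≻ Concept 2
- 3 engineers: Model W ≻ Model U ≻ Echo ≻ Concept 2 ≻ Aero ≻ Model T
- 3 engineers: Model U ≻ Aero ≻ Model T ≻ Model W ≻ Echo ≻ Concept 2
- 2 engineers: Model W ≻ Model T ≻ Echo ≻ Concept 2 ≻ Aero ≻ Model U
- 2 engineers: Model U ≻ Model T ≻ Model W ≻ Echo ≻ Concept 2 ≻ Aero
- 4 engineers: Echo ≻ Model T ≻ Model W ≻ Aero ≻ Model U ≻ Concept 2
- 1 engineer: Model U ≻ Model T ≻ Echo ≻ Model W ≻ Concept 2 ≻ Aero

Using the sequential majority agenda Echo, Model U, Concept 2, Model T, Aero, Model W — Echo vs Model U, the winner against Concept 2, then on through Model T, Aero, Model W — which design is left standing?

Round 1: Echo vs Model U — 10–11, Model U advances.
Round 2: Model U vs Concept 2 — 15–6, Model U advances.
Round 3: Model U vs Model T — 11–10, Model U advances.
Round 4: Model U vs Aero — 15–6, Model U advances.
Round 5: Model U vs Model W — 8–13, Model W advances.
Model W survives the agenda.

Model W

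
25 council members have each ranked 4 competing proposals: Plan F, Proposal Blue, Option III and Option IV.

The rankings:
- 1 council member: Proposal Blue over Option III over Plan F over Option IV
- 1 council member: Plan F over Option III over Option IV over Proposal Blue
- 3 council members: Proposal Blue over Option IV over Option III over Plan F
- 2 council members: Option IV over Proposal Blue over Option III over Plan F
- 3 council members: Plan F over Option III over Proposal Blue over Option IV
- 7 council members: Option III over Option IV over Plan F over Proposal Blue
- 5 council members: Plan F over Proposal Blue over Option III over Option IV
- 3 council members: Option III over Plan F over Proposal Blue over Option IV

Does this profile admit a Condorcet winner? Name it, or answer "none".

Check each pair by majority over 25 ballots:
Plan F vs Proposal Blue: Plan F is ranked higher on 1+3+7+5+3 = 19 ballots, Proposal Blue on 6. Plan F wins 19–6.
Plan F vs Option III: Plan F preferred on 1+3+5 = 9 ballots; Option III wins 16–9.
Plan F vs Option IV: 13 to 12, Plan F.
Proposal Blue vs Option III: Proposal Blue is ranked higher on 1+3+2+5 = 11 ballots, Option III on 14. Option III wins 14–11.
Proposal Blue vs Option IV: Proposal Blue preferred on 1+3+3+5+3 = 15 ballots; Proposal Blue wins 15–10.
Option III vs Option IV: 20 to 5, Option III.
Option III defeats every rival head-to-head and is the Condorcet winner.

Option III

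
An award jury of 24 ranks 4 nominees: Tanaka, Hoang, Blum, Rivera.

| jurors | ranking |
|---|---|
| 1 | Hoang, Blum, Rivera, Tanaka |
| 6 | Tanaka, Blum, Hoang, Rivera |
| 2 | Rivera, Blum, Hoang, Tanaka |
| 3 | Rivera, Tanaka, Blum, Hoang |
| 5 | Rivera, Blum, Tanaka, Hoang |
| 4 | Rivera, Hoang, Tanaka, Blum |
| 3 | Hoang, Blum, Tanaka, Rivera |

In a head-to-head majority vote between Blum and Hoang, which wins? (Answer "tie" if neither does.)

Blum

Ballots ranking Blum above Hoang: 6 + 2 + 3 + 5 = 16.
Ballots ranking Hoang above Blum: 24 − 16 = 8.
Blum wins the head-to-head 16–8.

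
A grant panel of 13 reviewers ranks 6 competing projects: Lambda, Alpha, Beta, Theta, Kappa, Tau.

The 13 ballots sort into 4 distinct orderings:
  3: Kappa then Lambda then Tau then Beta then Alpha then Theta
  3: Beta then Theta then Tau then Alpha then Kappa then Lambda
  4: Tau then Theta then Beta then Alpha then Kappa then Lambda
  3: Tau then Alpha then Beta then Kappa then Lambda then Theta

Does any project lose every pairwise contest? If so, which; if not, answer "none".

Pairwise majorities:
Lambda vs Alpha: 3 for Lambda, 10 for Alpha — Alpha by 10–3.
Lambda vs Beta: Lambda is ranked higher on 3 ballots, Beta on 10. Beta wins 10–3.
Lambda vs Theta: Theta, 7–6.
Lambda vs Kappa: Kappa wins 13–0.
Lambda–Tau: Tau 10–3.
Alpha–Beta: Beta 10–3.
Alpha vs Theta: 6 to 7, Theta.
Alpha vs Kappa: Alpha preferred on 3+4+3 = 10 ballots; Alpha wins 10–3.
Alpha vs Tau: Tau, 13–0.
Beta vs Theta: Beta wins 9–4.
Beta vs Kappa: Beta wins 10–3.
Beta vs Tau: Tau, 10–3.
Theta vs Kappa: Theta is ranked higher on 3+4 = 7 ballots, Kappa on 6. Theta wins 7–6.
Theta vs Tau: Tau, 10–3.
Kappa vs Tau: 3 to 10, Tau.
Only Lambda has no wins; Lambda is the Condorcet loser.

Lambda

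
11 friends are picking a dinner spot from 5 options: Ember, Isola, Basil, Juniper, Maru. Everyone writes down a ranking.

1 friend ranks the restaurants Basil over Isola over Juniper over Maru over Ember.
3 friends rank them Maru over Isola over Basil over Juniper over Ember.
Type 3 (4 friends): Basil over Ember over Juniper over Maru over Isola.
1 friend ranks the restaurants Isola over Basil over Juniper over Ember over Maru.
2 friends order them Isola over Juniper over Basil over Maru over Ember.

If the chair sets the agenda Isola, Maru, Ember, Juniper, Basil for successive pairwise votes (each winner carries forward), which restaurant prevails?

Basil

Round 1: Isola vs Maru — 4–7, Maru advances.
Round 2: Maru vs Ember — 6–5, Maru advances.
Round 3: Maru vs Juniper — 3–8, Juniper advances.
Round 4: Juniper vs Basil — 2–9, Basil advances.
Basil survives the agenda.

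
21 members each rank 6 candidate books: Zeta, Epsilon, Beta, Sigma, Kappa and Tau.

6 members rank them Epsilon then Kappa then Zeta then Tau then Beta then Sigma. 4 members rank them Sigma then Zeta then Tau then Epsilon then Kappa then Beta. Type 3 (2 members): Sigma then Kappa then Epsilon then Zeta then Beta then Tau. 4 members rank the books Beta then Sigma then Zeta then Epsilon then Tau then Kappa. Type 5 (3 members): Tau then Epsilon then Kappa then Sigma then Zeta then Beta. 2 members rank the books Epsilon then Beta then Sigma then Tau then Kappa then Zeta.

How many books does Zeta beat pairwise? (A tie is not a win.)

Zeta against each rival (21 members):
Zeta vs Epsilon: 4+4 = 8 for Zeta, 13 for Epsilon — Epsilon by 13–8.
Zeta vs Beta: Zeta, 15–6.
Zeta vs Sigma: Zeta is ranked higher on 6 ballots, Sigma on 15. Sigma wins 15–6.
Zeta vs Kappa: Zeta preferred on 4+4 = 8 ballots; Kappa wins 13–8.
Zeta vs Tau: Zeta is ranked higher on 6+4+2+4 = 16 ballots, Tau on 5. Zeta wins 16–5.
Zeta beats Beta, Tau; loses to Epsilon, Sigma, Kappa — 2 pairwise wins.

2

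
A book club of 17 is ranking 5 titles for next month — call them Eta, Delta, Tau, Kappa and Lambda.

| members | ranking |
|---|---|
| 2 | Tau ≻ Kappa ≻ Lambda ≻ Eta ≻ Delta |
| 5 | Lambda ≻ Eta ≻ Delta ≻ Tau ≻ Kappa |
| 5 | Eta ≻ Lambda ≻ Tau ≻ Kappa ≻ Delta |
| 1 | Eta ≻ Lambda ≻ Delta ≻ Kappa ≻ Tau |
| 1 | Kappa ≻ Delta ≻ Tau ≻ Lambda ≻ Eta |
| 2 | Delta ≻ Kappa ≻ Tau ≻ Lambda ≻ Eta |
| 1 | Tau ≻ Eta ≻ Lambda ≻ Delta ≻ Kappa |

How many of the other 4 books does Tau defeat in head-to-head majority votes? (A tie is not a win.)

1

Tau against each rival (17 members):
Tau vs Eta: Tau preferred on 2+1+2+1 = 6 ballots; Eta wins 11–6.
Tau vs Delta: Tau is ranked higher on 2+5+1 = 8 ballots, Delta on 9. Delta wins 9–8.
Tau vs Kappa: 13 to 4, Tau.
Tau vs Lambda: Lambda, 11–6.
Tau beats Kappa; loses to Eta, Delta, Lambda — 1 pairwise win.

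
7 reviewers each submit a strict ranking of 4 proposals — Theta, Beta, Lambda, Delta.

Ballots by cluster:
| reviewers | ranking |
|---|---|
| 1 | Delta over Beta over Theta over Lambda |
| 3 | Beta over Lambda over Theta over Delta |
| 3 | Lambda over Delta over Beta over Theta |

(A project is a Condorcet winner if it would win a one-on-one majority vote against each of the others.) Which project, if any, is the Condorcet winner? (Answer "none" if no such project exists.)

none

Check each pair by majority over 7 ballots:
Theta vs Beta: Beta, 7–0.
Theta vs Lambda: Lambda wins 6–1.
Theta vs Delta: Delta, 4–3.
Beta vs Lambda: Beta wins 4–3.
Beta–Delta: Delta 4–3.
Lambda vs Delta: Lambda wins 6–1.
Each project drops at least one matchup (Theta loses to Beta; Beta loses to Delta; Lambda loses to Beta; Delta loses to Lambda); the cycle Beta beats Lambda beats Delta beats Beta rules out a Condorcet winner.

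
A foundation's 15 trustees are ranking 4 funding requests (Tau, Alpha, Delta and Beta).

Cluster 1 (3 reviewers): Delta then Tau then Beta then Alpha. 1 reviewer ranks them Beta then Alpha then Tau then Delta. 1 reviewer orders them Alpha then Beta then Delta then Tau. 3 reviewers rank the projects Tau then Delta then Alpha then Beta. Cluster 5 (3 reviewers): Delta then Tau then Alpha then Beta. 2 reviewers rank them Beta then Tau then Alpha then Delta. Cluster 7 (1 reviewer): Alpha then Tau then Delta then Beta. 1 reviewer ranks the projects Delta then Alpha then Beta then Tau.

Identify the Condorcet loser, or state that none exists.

Pairwise majorities:
Tau vs Alpha: Tau, 11–4.
Tau vs Delta: Delta, 8–7.
Tau vs Beta: Tau wins 10–5.
Alpha vs Delta: Delta wins 10–5.
Alpha vs Beta: Alpha wins 9–6.
Delta vs Beta: 3+3+3+1+1 = 11 for Delta, 4 for Beta — Delta by 11–4.
Only Beta has no wins; Beta is the Condorcet loser.

Beta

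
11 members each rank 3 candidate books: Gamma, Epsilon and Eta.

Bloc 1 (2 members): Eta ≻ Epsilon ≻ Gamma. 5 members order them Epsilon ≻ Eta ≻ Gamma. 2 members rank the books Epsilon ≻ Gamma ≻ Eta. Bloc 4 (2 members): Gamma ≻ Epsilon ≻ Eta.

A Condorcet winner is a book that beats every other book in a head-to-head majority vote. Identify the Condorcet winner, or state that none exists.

Epsilon

Head-to-head results (11 members):
Gamma vs Epsilon: 2 for Gamma, 9 for Epsilon — Epsilon by 9–2.
Gamma vs Eta: 4 to 7, Eta.
Epsilon vs Eta: 9 to 2, Epsilon.
Epsilon defeats every rival head-to-head and is the Condorcet winner.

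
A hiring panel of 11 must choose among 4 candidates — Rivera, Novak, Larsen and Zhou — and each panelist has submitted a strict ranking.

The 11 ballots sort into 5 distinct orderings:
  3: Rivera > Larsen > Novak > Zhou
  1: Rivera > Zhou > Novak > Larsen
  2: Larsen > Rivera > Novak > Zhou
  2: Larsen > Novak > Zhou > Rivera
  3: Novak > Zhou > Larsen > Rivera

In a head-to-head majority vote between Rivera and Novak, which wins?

Rivera

Ballots ranking Rivera above Novak: 3 + 1 + 2 = 6.
Ballots ranking Novak above Rivera: 11 − 6 = 5.
Rivera wins the head-to-head 6–5.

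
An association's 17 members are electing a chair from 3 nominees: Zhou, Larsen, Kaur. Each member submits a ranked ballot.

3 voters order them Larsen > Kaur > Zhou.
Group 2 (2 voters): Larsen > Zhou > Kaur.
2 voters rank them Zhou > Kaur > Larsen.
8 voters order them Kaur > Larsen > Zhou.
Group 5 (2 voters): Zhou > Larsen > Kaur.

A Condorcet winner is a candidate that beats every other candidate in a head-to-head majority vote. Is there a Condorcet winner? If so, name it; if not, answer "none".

Kaur

Pairwise majorities:
Zhou–Larsen: Larsen 13–4.
Zhou vs Kaur: Kaur, 11–6.
Larsen–Kaur: Kaur 10–7.
Only Kaur has no losses; Kaur is the Condorcet winner.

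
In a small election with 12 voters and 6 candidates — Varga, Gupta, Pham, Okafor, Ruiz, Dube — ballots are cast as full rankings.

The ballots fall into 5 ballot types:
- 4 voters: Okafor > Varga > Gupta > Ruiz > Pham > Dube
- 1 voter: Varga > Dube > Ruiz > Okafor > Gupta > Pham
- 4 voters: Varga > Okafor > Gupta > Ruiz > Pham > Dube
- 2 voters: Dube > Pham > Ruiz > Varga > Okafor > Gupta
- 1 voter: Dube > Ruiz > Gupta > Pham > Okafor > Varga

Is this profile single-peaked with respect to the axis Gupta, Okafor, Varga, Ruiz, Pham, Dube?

Axis positions: Gupta=1, Okafor=2, Varga=3, Ruiz=4, Pham=5, Dube=6.
Ballot type 1 (peak Okafor at position 2): ranking walks positions 2-3-1-4-5-6, expanding outward from the peak — single-peaked.
Ballot type 2: ranking walks positions 3-6-4-2-1-5; Dube is ranked above Ruiz even though Ruiz lies between Dube and the peak Varga on the axis — preferences dip and rise again. Not single-peaked.
Ballot type 3 (peak Varga at position 3): ranking walks positions 3-2-1-4-5-6, expanding outward from the peak — single-peaked.
Ballot type 4 (peak Dube at position 6): ranking walks positions 6-5-4-3-2-1, expanding outward from the peak — single-peaked.
Ballot type 5: ranking walks positions 6-4-1-5-2-3; Ruiz is ranked above Pham even though Pham lies between Ruiz and the peak Dube on the axis — preferences dip and rise again. Not single-peaked.
Ballot type 2 violates single-peakedness, so the profile is not single-peaked on this axis.

no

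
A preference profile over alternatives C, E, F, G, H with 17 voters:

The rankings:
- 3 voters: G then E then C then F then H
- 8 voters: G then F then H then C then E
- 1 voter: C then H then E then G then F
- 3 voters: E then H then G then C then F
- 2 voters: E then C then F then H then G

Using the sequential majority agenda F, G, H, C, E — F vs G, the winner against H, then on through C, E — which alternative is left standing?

Round 1: F vs G — 2–15, G advances.
Round 2: G vs H — 11–6, G advances.
Round 3: G vs C — 14–3, G advances.
Round 4: G vs E — 11–6, G advances.
G survives the agenda.

G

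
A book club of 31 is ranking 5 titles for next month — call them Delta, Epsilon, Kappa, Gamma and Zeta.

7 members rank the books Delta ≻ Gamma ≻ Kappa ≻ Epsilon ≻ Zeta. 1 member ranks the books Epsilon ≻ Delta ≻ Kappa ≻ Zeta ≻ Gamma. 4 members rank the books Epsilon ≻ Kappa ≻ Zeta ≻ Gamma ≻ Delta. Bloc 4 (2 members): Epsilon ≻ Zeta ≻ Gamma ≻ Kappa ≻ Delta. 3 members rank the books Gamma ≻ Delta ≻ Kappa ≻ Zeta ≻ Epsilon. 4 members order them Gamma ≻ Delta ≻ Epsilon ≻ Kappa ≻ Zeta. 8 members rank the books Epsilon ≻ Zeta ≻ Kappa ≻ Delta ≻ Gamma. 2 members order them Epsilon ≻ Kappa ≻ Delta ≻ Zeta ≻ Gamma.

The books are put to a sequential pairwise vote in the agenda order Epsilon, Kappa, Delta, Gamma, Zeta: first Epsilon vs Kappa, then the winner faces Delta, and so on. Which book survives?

Round 1: Epsilon vs Kappa — 21–10, Epsilon advances.
Round 2: Epsilon vs Delta — 17–14, Epsilon advances.
Round 3: Epsilon vs Gamma — 17–14, Epsilon advances.
Round 4: Epsilon vs Zeta — 28–3, Epsilon advances.
The agenda winner is Epsilon.

Epsilon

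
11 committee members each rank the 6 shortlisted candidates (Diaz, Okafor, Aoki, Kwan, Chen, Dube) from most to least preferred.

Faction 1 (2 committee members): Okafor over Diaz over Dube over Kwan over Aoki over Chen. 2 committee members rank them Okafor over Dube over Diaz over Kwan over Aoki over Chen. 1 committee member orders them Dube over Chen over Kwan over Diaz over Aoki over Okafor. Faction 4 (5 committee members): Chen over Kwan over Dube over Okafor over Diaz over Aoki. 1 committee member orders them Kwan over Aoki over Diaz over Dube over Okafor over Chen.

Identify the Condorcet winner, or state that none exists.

none

Pairwise majorities:
Diaz vs Okafor: Okafor wins 9–2.
Diaz–Aoki: Diaz 10–1.
Diaz–Kwan: Kwan 7–4.
Diaz vs Chen: Diaz preferred on 2+2+1 = 5 ballots; Chen wins 6–5.
Diaz vs Dube: Diaz is ranked higher on 2+1 = 3 ballots, Dube on 8. Dube wins 8–3.
Okafor vs Aoki: Okafor, 9–2.
Okafor–Kwan: Kwan 7–4.
Okafor vs Chen: Okafor preferred on 2+2+1 = 5 ballots; Chen wins 6–5.
Okafor vs Dube: 2+2 = 4 for Okafor, 7 for Dube — Dube by 7–4.
Aoki vs Kwan: Kwan wins 11–0.
Aoki–Chen: Chen 6–5.
Aoki vs Dube: Dube wins 10–1.
Kwan vs Chen: Chen, 6–5.
Kwan vs Dube: Kwan is ranked higher on 5+1 = 6 ballots, Dube on 5. Kwan wins 6–5.
Chen–Dube: Dube 6–5.
Each candidate drops at least one matchup (Diaz loses to Okafor; Okafor loses to Kwan; Aoki loses to Diaz; Kwan loses to Chen; Chen loses to Dube; Dube loses to Kwan); the cycle Kwan > Dube > Chen > Kwan rules out a Condorcet winner.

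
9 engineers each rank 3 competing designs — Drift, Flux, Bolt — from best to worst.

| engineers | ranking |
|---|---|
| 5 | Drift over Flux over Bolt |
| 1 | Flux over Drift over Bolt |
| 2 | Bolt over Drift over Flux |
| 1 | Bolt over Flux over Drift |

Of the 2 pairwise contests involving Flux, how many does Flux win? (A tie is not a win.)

Flux against each rival (9 engineers):
Flux vs Drift: Flux is ranked higher on 1+1 = 2 ballots, Drift on 7. Drift wins 7–2.
Flux vs Bolt: Flux, 6–3.
Flux beats Bolt; loses to Drift — 1 pairwise win.

1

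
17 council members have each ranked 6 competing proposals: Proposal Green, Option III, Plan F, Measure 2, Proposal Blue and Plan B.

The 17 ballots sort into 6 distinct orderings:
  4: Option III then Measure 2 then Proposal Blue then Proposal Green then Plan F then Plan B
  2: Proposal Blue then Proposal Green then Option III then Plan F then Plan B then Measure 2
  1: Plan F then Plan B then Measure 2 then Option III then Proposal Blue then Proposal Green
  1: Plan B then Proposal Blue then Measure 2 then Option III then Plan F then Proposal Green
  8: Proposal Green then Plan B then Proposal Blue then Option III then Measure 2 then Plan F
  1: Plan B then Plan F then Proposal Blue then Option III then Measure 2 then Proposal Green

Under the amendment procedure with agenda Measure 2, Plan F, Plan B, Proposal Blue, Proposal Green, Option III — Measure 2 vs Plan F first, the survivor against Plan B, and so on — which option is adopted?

Round 1: Measure 2 vs Plan F — 13–4, Measure 2 advances.
Round 2: Measure 2 vs Plan B — 4–13, Plan B advances.
Round 3: Plan B vs Proposal Blue — 11–6, Plan B advances.
Round 4: Plan B vs Proposal Green — 3–14, Proposal Green advances.
Round 5: Proposal Green vs Option III — 10–7, Proposal Green advances.
Proposal Green survives the agenda.

Proposal Green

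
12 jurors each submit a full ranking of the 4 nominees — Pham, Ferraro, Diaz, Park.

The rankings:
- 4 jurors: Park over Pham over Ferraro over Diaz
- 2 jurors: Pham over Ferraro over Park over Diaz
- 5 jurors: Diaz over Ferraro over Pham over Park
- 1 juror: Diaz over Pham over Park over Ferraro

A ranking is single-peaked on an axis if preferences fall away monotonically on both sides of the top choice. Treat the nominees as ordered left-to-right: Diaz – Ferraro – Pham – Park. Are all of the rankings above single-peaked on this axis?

Axis positions: Diaz=1, Ferraro=2, Pham=3, Park=4.
Type 1 (peak Park at position 4): ranking walks positions 4-3-2-1, expanding outward from the peak — single-peaked.
Type 2 (peak Pham at position 3): ranking walks positions 3-2-4-1, expanding outward from the peak — single-peaked.
Type 3 (peak Diaz at position 1): ranking walks positions 1-2-3-4, expanding outward from the peak — single-peaked.
Type 4: ranking walks positions 1-3-4-2; Pham is ranked above Ferraro even though Ferraro lies between Pham and the peak Diaz on the axis — preferences dip and rise again. Not single-peaked.
Type 4 violates single-peakedness, so the profile is not single-peaked on this axis.

no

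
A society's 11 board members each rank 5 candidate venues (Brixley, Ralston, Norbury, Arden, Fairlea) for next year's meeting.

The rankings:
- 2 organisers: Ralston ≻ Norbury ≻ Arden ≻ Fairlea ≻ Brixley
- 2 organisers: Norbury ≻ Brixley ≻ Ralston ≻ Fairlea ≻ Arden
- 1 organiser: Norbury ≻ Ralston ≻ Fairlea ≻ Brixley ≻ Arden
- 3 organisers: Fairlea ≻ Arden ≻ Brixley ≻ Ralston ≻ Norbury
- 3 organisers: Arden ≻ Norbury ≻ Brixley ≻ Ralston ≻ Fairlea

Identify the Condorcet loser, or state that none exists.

none

Pairwise majorities:
Brixley–Ralston: Brixley 8–3.
Brixley vs Norbury: 3 to 8, Norbury.
Brixley–Arden: Arden 8–3.
Brixley vs Fairlea: 5 to 6, Fairlea.
Ralston vs Norbury: 2+3 = 5 for Ralston, 6 for Norbury — Norbury by 6–5.
Ralston vs Arden: 2+2+1 = 5 for Ralston, 6 for Arden — Arden by 6–5.
Ralston vs Fairlea: Ralston is ranked higher on 2+2+1+3 = 8 ballots, Fairlea on 3. Ralston wins 8–3.
Norbury vs Arden: 2+2+1 = 5 for Norbury, 6 for Arden — Arden by 6–5.
Norbury vs Fairlea: Norbury preferred on 2+2+1+3 = 8 ballots; Norbury wins 8–3.
Arden vs Fairlea: Fairlea, 6–5.
No city is winless: Brixley beats Ralston; Ralston beats Fairlea; Norbury beats Brixley; Arden beats Brixley; Fairlea beats Brixley. There is no Condorcet loser.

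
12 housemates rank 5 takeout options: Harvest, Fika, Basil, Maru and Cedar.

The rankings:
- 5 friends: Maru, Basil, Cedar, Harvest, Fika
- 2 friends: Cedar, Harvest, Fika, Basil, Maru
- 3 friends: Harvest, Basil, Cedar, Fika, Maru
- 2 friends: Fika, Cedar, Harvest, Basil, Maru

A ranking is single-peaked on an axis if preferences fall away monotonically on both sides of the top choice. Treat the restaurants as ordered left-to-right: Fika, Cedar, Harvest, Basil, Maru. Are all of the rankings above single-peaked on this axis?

Axis positions: Fika=1, Cedar=2, Harvest=3, Basil=4, Maru=5.
Type 1: ranking walks positions 5-4-2-3-1; Cedar is ranked above Harvest even though Harvest lies between Cedar and the peak Maru on the axis — preferences dip and rise again. Not single-peaked.
Type 2 (peak Cedar at position 2): ranking walks positions 2-3-1-4-5, expanding outward from the peak — single-peaked.
Type 3 (peak Harvest at position 3): ranking walks positions 3-4-2-1-5, expanding outward from the peak — single-peaked.
Type 4 (peak Fika at position 1): ranking walks positions 1-2-3-4-5, expanding outward from the peak — single-peaked.
Type 1 violates single-peakedness, so the profile is not single-peaked on this axis.

no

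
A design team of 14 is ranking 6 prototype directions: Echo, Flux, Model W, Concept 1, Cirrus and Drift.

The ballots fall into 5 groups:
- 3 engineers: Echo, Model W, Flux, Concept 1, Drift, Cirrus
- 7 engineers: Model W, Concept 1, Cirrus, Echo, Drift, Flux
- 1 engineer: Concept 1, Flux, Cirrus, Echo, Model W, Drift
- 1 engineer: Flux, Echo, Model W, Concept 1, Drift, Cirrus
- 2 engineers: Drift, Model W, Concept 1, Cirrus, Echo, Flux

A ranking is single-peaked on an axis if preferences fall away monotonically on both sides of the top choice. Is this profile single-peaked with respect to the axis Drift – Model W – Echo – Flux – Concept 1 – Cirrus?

no

Axis positions: Drift=1, Model W=2, Echo=3, Flux=4, Concept 1=5, Cirrus=6.
Group 1 (peak Echo at position 3): ranking walks positions 3-2-4-5-1-6, expanding outward from the peak — single-peaked.
Group 2: ranking walks positions 2-5-6-3-1-4; Concept 1 is ranked above Echo even though Echo lies between Concept 1 and the peak Model W on the axis — preferences dip and rise again. Not single-peaked.
Group 3 (peak Concept 1 at position 5): ranking walks positions 5-4-6-3-2-1, expanding outward from the peak — single-peaked.
Group 4 (peak Flux at position 4): ranking walks positions 4-3-2-5-1-6, expanding outward from the peak — single-peaked.
Group 5: ranking walks positions 1-2-5-6-3-4; Concept 1 is ranked above Echo even though Echo lies between Concept 1 and the peak Drift on the axis — preferences dip and rise again. Not single-peaked.
Group 2 violates single-peakedness, so the profile is not single-peaked on this axis.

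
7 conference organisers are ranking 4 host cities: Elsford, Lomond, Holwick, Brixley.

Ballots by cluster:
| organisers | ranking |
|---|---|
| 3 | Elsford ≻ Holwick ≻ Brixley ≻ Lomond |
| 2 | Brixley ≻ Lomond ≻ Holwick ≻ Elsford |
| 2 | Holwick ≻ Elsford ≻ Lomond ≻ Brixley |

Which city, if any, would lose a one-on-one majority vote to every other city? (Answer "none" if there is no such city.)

Lomond

Head-to-head results (7 organisers):
Elsford vs Lomond: Elsford is ranked higher on 3+2 = 5 ballots, Lomond on 2. Elsford wins 5–2.
Elsford vs Holwick: Holwick wins 4–3.
Elsford vs Brixley: 5 to 2, Elsford.
Lomond–Holwick: Holwick 5–2.
Lomond vs Brixley: Brixley wins 5–2.
Holwick vs Brixley: Holwick, 5–2.
Lomond is beaten in every head-to-head and is the Condorcet loser.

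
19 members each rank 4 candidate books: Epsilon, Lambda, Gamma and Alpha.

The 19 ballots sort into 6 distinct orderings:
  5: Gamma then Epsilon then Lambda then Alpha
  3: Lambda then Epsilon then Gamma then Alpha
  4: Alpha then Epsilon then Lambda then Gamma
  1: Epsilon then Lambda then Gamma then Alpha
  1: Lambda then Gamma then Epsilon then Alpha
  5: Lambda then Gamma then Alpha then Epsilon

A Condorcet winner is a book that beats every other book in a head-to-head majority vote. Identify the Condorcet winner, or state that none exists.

none

Head-to-head results (19 members):
Epsilon vs Lambda: Epsilon, 10–9.
Epsilon–Gamma: Gamma 11–8.
Epsilon–Alpha: Epsilon 10–9.
Lambda–Gamma: Lambda 14–5.
Lambda vs Alpha: Lambda wins 15–4.
Gamma vs Alpha: Gamma wins 15–4.
Every book loses at least once (Epsilon loses to Gamma; Lambda loses to Epsilon; Gamma loses to Lambda; Alpha loses to Epsilon). The majority relation contains the cycle Epsilon > Lambda > Gamma > Epsilon, so there is no Condorcet winner.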